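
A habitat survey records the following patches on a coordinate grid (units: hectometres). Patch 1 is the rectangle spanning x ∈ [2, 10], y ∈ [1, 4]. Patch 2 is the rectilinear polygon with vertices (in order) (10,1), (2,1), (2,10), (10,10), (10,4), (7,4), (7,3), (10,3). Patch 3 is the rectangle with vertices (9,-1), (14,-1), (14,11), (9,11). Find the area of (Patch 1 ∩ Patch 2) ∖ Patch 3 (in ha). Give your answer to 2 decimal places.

19.00

|Patch 1 ∩ Patch 2| = 21.
|(Patch 1 ∩ Patch 2) ∩ Patch 3| = 2.
|(Patch 1 ∩ Patch 2) ∖ Patch 3| = 21 − 2 = 19.00.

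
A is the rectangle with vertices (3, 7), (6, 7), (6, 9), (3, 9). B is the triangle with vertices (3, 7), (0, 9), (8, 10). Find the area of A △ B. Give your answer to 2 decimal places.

|A| = 6, |B| = 9.5, |A∩B| = 3.3.
|A △ B| = |A| + |B| − 2·|A∩B| = 6 + 9.5 − 6.6 = 8.90.

8.90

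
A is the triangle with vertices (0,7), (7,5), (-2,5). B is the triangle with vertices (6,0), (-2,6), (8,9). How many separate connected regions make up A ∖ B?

A ∖ B splits into 2 disjoint pieces (area 0.2509, area 0.381).

2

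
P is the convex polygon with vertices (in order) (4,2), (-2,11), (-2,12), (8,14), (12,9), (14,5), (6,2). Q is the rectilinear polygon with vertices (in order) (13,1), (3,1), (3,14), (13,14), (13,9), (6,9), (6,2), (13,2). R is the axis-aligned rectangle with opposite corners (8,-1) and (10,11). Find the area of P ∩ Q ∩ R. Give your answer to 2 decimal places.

The intersection is the polygon with vertices (8,9), (8,11), (10,11), (10,9).
By the shoelace formula its area is 4.00.

4.00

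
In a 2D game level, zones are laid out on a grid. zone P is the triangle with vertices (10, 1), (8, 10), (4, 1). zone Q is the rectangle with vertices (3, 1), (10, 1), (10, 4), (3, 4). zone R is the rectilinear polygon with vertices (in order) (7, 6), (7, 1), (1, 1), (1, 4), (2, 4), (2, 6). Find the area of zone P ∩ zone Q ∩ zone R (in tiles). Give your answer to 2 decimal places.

7.00

The intersection is the polygon with vertices (4,1), (5.333,4), (7,4), (7,1).
By the shoelace formula its area is 7.00.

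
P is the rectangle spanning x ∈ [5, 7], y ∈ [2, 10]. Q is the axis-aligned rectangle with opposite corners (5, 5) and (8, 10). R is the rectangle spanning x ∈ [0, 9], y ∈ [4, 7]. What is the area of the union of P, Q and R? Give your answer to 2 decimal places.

40.00

By inclusion–exclusion:
Individual areas: |P| = 16, |Q| = 15, |R| = 27.
|P∩Q|: x∈[5,7], y∈[5,10] → 2·5 = 10.
|P∩R|: x∈[5,7], y∈[4,7] → 2·3 = 6.
|Q∩R|: x∈[5,8], y∈[5,7] → 3·2 = 6.
|P∩Q∩R| = 4.
|P ∪ Q ∪ R| = 58 − 22 + 4 = 40.00.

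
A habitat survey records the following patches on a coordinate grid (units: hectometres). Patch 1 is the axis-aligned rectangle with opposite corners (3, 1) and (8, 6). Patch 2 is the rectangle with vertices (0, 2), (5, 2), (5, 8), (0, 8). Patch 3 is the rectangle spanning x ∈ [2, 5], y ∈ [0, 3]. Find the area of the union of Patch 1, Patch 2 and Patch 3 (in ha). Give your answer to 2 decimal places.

By inclusion–exclusion:
Individual areas: |Patch 1| = 25, |Patch 2| = 30, |Patch 3| = 9.
|Patch 1∩Patch 2|: x∈[3,5], y∈[2,6] → 2·4 = 8.
|Patch 1∩Patch 3|: x∈[3,5], y∈[1,3] → 2·2 = 4.
|Patch 2∩Patch 3|: x∈[2,5], y∈[2,3] → 3·1 = 3.
|Patch 1∩Patch 2∩Patch 3| = 2.
|Patch 1 ∪ Patch 2 ∪ Patch 3| = 64 − 15 + 2 = 51.00.

51.00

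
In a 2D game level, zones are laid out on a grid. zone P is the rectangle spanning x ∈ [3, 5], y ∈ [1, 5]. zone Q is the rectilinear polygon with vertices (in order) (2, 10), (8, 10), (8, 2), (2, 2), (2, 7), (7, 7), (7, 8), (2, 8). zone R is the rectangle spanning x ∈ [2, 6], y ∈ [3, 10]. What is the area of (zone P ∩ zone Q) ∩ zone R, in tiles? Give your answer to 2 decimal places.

The region (zone P ∩ zone Q) ∩ zone R is the polygon with vertices (5,5), (5,3), (3,3), (3,5).
By the shoelace formula its area is 4.00.

4.00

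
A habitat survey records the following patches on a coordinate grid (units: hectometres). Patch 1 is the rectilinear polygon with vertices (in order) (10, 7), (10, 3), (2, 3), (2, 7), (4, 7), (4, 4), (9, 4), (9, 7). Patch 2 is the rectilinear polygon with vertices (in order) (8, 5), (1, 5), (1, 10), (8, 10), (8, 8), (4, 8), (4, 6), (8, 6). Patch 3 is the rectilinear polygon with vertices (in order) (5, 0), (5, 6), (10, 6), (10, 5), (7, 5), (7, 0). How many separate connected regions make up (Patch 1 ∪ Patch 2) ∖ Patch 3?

3

(Patch 1 ∪ Patch 2) ∖ Patch 3 splits into 3 disjoint pieces (area 4, area 29, area 1).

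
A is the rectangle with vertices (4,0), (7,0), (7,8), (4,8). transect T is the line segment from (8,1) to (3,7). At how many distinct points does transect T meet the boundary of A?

The segment meets the boundary at (4,5.8), (7,2.2).

2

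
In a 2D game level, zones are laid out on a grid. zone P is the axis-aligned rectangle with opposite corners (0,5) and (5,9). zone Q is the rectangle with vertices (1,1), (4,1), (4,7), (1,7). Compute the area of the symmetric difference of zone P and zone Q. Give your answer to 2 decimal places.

26.00

|zone P∩zone Q|: x∈[1,4], y∈[5,7] → 3·2 = 6.
|zone P △ zone Q| = |zone P| + |zone Q| − 2·|zone P∩zone Q| = 20 + 18 − 12 = 26.00.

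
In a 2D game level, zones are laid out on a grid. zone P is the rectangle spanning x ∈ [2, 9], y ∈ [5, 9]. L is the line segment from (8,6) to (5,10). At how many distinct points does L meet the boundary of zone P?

The segment meets the boundary at (5.75,9).

1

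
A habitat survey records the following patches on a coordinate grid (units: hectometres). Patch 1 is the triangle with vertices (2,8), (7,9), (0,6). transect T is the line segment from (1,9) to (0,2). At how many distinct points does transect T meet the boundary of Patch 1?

The segment meets the boundary at (0.609,6.261), (0.667,6.667).

2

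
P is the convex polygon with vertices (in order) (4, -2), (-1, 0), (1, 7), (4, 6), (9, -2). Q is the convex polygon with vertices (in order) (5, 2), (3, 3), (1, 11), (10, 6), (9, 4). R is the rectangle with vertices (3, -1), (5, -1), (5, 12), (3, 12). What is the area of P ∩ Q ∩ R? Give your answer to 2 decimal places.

6.37

The intersection is the polygon with vertices (5,4.4), (5,2), (3,3), (3,6.333), (4,6).
By the shoelace formula its area is 6.37.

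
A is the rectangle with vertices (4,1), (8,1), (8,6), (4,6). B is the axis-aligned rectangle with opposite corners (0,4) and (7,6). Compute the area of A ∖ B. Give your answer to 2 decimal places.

14.00

|A∩B|: x∈[4,7], y∈[4,6] → 3·2 = 6.
|A| = 20.
|A ∖ B| = |A| − |A∩B| = 20 − 6 = 14.00.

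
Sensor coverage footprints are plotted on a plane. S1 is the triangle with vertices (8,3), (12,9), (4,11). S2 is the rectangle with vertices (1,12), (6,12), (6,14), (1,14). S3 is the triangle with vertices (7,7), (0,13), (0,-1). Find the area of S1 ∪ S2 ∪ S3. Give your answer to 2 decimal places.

85.87

By inclusion–exclusion:
Individual areas: |S1| = 28, |S2| = 10, |S3| = 49.
|S1∩S2| = 0.
|S1∩S3| = 1.1136.
|S2∩S3| = 0.0119.
|S1∩S2∩S3| = 0.
|S1 ∪ S2 ∪ S3| = 87 − 1.1255 + 0 = 85.87.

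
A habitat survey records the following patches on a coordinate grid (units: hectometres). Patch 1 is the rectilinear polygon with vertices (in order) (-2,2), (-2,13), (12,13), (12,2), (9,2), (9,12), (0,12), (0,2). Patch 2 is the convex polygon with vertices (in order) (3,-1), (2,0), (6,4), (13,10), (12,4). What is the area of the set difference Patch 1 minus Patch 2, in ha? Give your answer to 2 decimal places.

49.93

|Patch 1| = 64, |Patch 1∩Patch 2| = 14.0714.
|Patch 1 ∖ Patch 2| = |Patch 1| − |Patch 1∩Patch 2| = 64 − 14.0714 = 49.93.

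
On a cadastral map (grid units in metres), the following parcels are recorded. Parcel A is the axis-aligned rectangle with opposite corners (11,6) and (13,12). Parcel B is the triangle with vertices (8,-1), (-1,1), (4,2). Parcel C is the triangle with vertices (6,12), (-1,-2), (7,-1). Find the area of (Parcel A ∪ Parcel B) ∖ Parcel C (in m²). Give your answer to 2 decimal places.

12.76

|Parcel A ∪ Parcel B| = 21.5.
|(Parcel A ∪ Parcel B) ∩ Parcel C| = 8.7401.
|(Parcel A ∪ Parcel B) ∖ Parcel C| = 21.5 − 8.7401 = 12.76.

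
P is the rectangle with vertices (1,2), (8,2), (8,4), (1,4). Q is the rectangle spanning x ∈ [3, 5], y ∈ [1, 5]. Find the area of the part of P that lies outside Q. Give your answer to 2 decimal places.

|P∩Q|: x∈[3,5], y∈[2,4] → 2·2 = 4.
|P| = 14.
|P ∖ Q| = |P| − |P∩Q| = 14 − 4 = 10.00.

10.00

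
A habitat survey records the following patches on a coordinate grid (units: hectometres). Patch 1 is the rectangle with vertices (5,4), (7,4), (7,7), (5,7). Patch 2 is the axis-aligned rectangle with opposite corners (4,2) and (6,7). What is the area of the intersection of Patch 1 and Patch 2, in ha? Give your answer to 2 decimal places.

3.00

|Patch 1∩Patch 2|: x∈[5,6], y∈[4,7] → 1·3 = 3.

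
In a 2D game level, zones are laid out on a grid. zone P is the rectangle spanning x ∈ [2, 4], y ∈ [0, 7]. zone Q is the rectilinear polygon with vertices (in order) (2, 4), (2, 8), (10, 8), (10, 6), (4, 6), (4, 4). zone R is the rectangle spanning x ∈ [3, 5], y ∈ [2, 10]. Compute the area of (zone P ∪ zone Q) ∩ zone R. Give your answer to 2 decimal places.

8.00

The region (zone P ∪ zone Q) ∩ zone R is the polygon with vertices (5,8), (5,6), (4,6), (4,4), (4,2), (3,2), (3,8).
By the shoelace formula its area is 8.00.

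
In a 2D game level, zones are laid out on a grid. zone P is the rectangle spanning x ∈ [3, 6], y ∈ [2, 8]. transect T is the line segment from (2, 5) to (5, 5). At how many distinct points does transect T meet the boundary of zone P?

1

The segment meets the boundary at (3,5).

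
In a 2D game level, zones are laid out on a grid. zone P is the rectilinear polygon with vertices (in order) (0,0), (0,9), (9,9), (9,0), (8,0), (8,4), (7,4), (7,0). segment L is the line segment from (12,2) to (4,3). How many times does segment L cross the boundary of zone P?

3

The segment meets the boundary at (7,2.625), (8,2.5), (9,2.375).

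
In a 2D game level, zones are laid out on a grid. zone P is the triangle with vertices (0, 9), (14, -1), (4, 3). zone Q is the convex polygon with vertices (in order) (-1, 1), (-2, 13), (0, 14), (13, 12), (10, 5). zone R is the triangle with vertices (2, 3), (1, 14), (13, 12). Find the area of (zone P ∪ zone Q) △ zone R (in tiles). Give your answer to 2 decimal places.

|zone P ∪ zone Q| = 141.1087.
|(zone P ∪ zone Q) ∩ zone R| = 64.078.
|(zone P ∪ zone Q) △ zone R| = 141.1087 + 65 − 128.156 = 77.95.

77.95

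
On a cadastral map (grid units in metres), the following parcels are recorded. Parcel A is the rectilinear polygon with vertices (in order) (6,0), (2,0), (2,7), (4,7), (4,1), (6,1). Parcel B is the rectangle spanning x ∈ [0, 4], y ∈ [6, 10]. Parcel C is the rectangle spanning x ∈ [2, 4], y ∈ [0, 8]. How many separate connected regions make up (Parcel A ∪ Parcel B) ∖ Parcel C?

2

(Parcel A ∪ Parcel B) ∖ Parcel C splits into 2 disjoint pieces (area 12, area 2).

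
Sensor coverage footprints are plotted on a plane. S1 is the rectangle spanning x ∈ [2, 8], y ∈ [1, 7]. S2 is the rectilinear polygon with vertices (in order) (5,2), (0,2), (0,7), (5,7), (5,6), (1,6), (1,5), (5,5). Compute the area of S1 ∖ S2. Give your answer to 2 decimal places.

24.00

|S1| = 36, |S1∩S2| = 12.
|S1 ∖ S2| = |S1| − |S1∩S2| = 36 − 12 = 24.00.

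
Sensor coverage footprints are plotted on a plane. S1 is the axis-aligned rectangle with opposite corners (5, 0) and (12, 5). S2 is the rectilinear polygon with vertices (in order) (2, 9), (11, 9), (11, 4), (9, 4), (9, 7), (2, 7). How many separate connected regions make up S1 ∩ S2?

S1 ∩ S2 is a single connected region.

1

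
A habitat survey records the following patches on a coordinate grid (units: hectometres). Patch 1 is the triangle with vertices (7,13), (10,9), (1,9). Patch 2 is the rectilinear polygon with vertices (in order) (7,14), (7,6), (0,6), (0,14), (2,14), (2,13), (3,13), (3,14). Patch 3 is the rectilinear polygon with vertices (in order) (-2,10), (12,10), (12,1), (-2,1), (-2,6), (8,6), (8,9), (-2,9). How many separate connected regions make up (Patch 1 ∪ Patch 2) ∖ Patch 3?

(Patch 1 ∪ Patch 2) ∖ Patch 3 splits into 2 disjoint pieces (area 21, area 30.375).

2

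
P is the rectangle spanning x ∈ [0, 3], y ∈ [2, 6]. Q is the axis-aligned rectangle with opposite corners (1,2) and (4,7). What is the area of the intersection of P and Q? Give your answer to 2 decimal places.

|P∩Q|: x∈[1,3], y∈[2,6] → 2·4 = 8.

8.00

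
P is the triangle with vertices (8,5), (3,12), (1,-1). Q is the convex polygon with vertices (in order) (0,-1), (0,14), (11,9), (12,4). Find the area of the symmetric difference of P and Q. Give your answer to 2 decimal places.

75.87

|P| = 39.5, |Q| = 115, |P∩Q| = 39.3172.
|P △ Q| = |P| + |Q| − 2·|P∩Q| = 39.5 + 115 − 78.6344 = 75.87.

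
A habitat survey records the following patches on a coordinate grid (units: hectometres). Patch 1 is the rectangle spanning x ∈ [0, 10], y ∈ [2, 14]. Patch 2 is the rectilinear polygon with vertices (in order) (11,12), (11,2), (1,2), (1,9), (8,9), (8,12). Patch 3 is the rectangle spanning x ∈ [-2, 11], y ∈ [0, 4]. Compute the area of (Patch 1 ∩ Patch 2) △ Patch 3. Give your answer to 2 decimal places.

85.00

|Patch 1 ∩ Patch 2| = 69.
|(Patch 1 ∩ Patch 2) ∩ Patch 3| = 18.
|(Patch 1 ∩ Patch 2) △ Patch 3| = 69 + 52 − 36 = 85.00.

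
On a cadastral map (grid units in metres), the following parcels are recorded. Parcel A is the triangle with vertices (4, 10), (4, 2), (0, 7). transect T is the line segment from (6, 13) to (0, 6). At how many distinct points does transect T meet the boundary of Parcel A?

2

The segment meets the boundary at (0.414,6.483), (2.4,8.8).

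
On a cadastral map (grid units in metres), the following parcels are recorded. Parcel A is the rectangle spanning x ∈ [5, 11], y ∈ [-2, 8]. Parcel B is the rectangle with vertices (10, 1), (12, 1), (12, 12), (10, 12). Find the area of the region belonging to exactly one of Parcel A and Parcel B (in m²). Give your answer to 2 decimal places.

68.00

|Parcel A∩Parcel B|: x∈[10,11], y∈[1,8] → 1·7 = 7.
|Parcel A △ Parcel B| = |Parcel A| + |Parcel B| − 2·|Parcel A∩Parcel B| = 60 + 22 − 14 = 68.00.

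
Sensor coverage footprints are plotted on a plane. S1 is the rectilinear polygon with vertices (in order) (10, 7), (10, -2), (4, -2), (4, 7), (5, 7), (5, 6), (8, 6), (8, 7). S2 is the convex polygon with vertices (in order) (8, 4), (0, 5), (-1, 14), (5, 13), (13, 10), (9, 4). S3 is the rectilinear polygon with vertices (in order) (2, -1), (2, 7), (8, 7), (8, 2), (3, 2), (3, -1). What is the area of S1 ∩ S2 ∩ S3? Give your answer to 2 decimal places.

8.00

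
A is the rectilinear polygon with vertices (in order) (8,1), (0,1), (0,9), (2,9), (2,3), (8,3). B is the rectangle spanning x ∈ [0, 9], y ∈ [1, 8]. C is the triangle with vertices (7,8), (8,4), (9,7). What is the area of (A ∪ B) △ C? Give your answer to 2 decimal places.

|A ∪ B| = 65.
|(A ∪ B) ∩ C| = 3.5.
|(A ∪ B) △ C| = 65 + 3.5 − 7 = 61.50.

61.50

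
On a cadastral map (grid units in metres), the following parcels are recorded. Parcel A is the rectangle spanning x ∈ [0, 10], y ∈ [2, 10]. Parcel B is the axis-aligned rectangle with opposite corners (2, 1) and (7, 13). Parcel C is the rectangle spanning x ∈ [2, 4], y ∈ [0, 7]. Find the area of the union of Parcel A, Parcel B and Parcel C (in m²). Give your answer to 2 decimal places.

By inclusion–exclusion:
Individual areas: |Parcel A| = 80, |Parcel B| = 60, |Parcel C| = 14.
|Parcel A∩Parcel B|: x∈[2,7], y∈[2,10] → 5·8 = 40.
|Parcel A∩Parcel C|: x∈[2,4], y∈[2,7] → 2·5 = 10.
|Parcel B∩Parcel C|: x∈[2,4], y∈[1,7] → 2·6 = 12.
|Parcel A∩Parcel B∩Parcel C| = 10.
|Parcel A ∪ Parcel B ∪ Parcel C| = 154 − 62 + 10 = 102.00.

102.00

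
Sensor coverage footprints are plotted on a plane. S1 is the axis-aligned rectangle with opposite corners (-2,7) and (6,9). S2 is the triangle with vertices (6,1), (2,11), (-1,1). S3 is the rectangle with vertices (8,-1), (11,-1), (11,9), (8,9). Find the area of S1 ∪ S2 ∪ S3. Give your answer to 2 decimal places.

76.80

By inclusion–exclusion:
Individual areas: |S1| = 16, |S2| = 35, |S3| = 30.
|S1∩S2| = 4.2.
|S1∩S3| = 0 (no overlap).
|S2∩S3| = 0.
|S1∩S2∩S3| = 0.
|S1 ∪ S2 ∪ S3| = 81 − 4.2 + 0 = 76.80.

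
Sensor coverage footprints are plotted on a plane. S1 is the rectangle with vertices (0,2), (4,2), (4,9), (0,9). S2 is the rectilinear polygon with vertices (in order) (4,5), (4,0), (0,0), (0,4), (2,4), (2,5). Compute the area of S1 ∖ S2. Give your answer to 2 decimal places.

18.00

|S1| = 28, |S1∩S2| = 10.
|S1 ∖ S2| = |S1| − |S1∩S2| = 28 − 10 = 18.00.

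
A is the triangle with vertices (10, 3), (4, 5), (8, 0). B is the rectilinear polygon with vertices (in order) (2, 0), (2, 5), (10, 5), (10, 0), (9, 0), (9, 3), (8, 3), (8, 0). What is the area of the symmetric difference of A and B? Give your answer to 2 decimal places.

30.50

|A| = 11, |B| = 37, |A∩B| = 8.75.
|A △ B| = |A| + |B| − 2·|A∩B| = 11 + 37 − 17.5 = 30.50.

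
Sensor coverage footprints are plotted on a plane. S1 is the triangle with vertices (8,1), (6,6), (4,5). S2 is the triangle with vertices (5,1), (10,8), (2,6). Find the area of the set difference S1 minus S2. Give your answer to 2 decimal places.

|S1| = 6, |S1∩S2| = 4.5865.
|S1 ∖ S2| = |S1| − |S1∩S2| = 6 − 4.5865 = 1.41.

1.41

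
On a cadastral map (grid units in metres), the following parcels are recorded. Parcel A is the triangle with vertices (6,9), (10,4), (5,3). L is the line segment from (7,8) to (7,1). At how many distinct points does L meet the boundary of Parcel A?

2

The segment meets the boundary at (7,3.4), (7,7.75).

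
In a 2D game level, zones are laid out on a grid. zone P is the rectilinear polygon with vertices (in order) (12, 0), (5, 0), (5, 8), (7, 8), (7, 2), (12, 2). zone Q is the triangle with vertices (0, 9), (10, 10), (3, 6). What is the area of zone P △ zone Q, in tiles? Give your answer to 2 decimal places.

41.21

|zone P| = 26, |zone Q| = 16.5, |zone P∩zone Q| = 0.6429.
|zone P △ zone Q| = |zone P| + |zone Q| − 2·|zone P∩zone Q| = 26 + 16.5 − 1.2857 = 41.21.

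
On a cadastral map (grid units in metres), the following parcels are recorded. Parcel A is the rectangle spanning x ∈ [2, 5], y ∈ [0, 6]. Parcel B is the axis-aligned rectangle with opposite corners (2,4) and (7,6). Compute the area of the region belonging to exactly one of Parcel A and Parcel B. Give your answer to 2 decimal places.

|Parcel A∩Parcel B|: x∈[2,5], y∈[4,6] → 3·2 = 6.
|Parcel A △ Parcel B| = |Parcel A| + |Parcel B| − 2·|Parcel A∩Parcel B| = 18 + 10 − 12 = 16.00.

16.00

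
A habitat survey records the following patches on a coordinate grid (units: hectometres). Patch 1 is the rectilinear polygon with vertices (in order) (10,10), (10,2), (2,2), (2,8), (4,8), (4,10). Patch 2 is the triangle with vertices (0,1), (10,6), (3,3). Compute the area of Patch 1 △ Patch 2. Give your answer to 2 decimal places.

|Patch 1| = 60, |Patch 2| = 2.5, |Patch 1∩Patch 2| = 2.1667.
|Patch 1 △ Patch 2| = |Patch 1| + |Patch 2| − 2·|Patch 1∩Patch 2| = 60 + 2.5 − 4.3333 = 58.17.

58.17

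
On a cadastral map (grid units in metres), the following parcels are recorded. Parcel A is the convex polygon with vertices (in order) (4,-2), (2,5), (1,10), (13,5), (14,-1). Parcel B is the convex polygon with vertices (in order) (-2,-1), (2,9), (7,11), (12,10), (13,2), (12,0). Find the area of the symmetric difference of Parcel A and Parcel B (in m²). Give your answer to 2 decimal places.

70.05

|Parcel A| = 96.5, |Parcel B| = 130.5, |Parcel A∩Parcel B| = 78.4733.
|Parcel A △ Parcel B| = |Parcel A| + |Parcel B| − 2·|Parcel A∩Parcel B| = 96.5 + 130.5 − 156.9465 = 70.05.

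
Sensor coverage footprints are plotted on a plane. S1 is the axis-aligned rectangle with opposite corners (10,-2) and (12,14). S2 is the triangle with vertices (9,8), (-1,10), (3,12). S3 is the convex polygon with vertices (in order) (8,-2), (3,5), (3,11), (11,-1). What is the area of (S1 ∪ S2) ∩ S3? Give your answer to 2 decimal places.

2.16

|S1 ∪ S2| = 46.
|(S1 ∪ S2) ∩ S3| = 2.16.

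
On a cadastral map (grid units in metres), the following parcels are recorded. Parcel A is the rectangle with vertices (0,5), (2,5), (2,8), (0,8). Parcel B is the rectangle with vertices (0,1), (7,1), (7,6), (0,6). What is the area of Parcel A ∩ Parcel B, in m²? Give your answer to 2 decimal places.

|Parcel A∩Parcel B|: x∈[0,2], y∈[5,6] → 2·1 = 2.

2.00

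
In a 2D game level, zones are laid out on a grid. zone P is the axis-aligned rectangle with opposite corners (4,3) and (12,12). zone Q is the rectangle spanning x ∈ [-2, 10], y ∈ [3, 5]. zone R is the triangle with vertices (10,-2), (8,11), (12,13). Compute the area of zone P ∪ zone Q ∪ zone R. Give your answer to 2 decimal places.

By inclusion–exclusion:
Individual areas: |zone P| = 72, |zone Q| = 24, |zone R| = 28.
|zone P∩zone Q|: x∈[4,10], y∈[3,5] → 6·2 = 12.
|zone P∩zone R| = 23.4769.
|zone Q∩zone R| = 1.8462.
|zone P∩zone Q∩zone R| = 1.8462.
|zone P ∪ zone Q ∪ zone R| = 124 − 37.3231 + 1.8462 = 88.52.

88.52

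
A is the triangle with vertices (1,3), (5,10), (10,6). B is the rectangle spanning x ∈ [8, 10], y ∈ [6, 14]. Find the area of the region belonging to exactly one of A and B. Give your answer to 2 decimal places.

|A| = 25.5, |B| = 16, |A∩B| = 1.6.
|A △ B| = |A| + |B| − 2·|A∩B| = 25.5 + 16 − 3.2 = 38.30.

38.30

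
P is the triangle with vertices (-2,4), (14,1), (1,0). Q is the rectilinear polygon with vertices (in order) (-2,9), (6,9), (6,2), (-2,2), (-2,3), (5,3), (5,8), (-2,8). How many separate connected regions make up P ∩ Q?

1

P ∩ Q is a single connected region.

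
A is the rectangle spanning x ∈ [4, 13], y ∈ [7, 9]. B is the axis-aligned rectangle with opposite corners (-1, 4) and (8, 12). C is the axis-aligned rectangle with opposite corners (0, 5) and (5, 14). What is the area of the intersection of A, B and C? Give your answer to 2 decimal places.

The intersection is the polygon with vertices (4,9), (5,9), (5,7), (4,7).
By the shoelace formula its area is 2.00.

2.00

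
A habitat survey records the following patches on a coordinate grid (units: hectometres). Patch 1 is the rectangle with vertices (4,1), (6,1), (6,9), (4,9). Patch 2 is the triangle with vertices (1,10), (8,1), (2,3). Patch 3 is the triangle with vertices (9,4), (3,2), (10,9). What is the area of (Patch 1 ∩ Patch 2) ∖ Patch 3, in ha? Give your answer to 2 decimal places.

|Patch 1 ∩ Patch 2| = 5.7143.
|(Patch 1 ∩ Patch 2) ∩ Patch 3| = 2.2202.
|(Patch 1 ∩ Patch 2) ∖ Patch 3| = 5.7143 − 2.2202 = 3.49.

3.49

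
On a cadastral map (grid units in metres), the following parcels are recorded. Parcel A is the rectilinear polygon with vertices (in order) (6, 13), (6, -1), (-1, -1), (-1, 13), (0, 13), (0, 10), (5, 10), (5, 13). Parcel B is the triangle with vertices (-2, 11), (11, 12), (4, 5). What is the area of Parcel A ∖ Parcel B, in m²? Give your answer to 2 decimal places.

59.81

|Parcel A| = 83, |Parcel A∩Parcel B| = 23.1923.
|Parcel A ∖ Parcel B| = |Parcel A| − |Parcel A∩Parcel B| = 83 − 23.1923 = 59.81.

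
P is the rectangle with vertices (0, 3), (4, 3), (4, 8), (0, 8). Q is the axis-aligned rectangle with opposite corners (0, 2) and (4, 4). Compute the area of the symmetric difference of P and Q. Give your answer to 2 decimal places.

20.00

|P∩Q|: x∈[0,4], y∈[3,4] → 4·1 = 4.
|P △ Q| = |P| + |Q| − 2·|P∩Q| = 20 + 8 − 8 = 20.00.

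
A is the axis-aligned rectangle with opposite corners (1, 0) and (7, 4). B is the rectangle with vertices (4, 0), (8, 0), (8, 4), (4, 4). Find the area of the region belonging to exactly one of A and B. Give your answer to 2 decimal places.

16.00

|A∩B|: x∈[4,7], y∈[0,4] → 3·4 = 12.
|A △ B| = |A| + |B| − 2·|A∩B| = 24 + 16 − 24 = 16.00.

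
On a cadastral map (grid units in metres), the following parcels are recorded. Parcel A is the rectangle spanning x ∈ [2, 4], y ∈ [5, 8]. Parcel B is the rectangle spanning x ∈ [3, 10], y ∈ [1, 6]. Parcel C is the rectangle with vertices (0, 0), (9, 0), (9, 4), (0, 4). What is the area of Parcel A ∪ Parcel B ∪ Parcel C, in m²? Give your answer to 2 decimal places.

By inclusion–exclusion:
Individual areas: |Parcel A| = 6, |Parcel B| = 35, |Parcel C| = 36.
|Parcel A∩Parcel B|: x∈[3,4], y∈[5,6] → 1·1 = 1.
|Parcel A∩Parcel C| = 0 (no overlap).
|Parcel B∩Parcel C|: x∈[3,9], y∈[1,4] → 6·3 = 18.
|Parcel A∩Parcel B∩Parcel C| = 0.
|Parcel A ∪ Parcel B ∪ Parcel C| = 77 − 19 + 0 = 58.00.

58.00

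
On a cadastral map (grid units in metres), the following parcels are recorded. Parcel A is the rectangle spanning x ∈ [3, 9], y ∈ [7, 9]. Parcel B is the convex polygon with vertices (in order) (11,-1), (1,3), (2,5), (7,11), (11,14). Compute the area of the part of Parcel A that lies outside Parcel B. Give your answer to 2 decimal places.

|Parcel A| = 12, |Parcel A∩Parcel B| = 9.
|Parcel A ∖ Parcel B| = |Parcel A| − |Parcel A∩Parcel B| = 12 − 9 = 3.00.

3.00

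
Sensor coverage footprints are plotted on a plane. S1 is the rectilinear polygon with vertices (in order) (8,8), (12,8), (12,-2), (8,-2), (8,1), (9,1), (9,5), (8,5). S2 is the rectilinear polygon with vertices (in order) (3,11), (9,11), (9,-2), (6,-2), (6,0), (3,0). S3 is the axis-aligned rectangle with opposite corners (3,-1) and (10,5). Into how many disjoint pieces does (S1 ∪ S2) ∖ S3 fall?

(S1 ∪ S2) ∖ S3 is a single connected region.

1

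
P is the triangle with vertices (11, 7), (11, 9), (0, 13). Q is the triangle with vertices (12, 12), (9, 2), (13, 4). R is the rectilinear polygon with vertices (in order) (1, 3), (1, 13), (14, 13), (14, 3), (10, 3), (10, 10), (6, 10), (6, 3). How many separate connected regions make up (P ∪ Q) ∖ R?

3

(P ∪ Q) ∖ R splits into 3 disjoint pieces (area 0.0909, area 4.8977, area 1.6667).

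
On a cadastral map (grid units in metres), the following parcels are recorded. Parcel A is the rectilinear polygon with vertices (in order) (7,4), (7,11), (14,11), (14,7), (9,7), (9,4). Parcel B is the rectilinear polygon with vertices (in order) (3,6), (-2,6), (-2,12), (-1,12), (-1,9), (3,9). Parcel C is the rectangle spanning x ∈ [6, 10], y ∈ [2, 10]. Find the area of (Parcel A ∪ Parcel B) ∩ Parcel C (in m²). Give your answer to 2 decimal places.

15.00

The region (Parcel A ∪ Parcel B) ∩ Parcel C is the polygon with vertices (7,10), (10,10), (10,7), (9,7), (9,4), (7,4).
By the shoelace formula its area is 15.00.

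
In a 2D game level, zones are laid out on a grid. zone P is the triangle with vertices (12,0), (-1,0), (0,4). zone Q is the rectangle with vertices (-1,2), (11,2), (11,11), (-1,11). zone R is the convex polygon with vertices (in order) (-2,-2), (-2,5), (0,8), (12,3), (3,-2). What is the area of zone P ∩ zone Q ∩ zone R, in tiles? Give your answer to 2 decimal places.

6.50

The intersection is the polygon with vertices (6,2), (-0.5,2), (0,4).
By the shoelace formula its area is 6.50.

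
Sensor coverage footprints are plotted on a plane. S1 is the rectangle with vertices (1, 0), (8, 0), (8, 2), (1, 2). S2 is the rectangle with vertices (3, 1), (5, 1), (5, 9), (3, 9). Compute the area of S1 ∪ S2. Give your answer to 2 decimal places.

By inclusion–exclusion:
Individual areas: |S1| = 14, |S2| = 16.
|S1∩S2|: x∈[3,5], y∈[1,2] → 2·1 = 2.
|S1 ∪ S2| = 30 − 2 = 28.00.

28.00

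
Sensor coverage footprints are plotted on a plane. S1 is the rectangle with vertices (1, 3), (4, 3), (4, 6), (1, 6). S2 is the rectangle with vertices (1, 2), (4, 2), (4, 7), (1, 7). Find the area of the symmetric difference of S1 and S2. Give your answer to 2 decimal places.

6.00

|S1∩S2|: x∈[1,4], y∈[3,6] → 3·3 = 9.
|S1 △ S2| = |S1| + |S2| − 2·|S1∩S2| = 9 + 15 − 18 = 6.00.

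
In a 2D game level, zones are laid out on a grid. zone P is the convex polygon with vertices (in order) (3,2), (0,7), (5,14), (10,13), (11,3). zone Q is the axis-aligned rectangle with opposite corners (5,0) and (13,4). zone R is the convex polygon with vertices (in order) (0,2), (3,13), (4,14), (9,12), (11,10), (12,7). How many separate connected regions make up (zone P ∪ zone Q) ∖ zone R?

3

(zone P ∪ zone Q) ∖ zone R splits into 3 disjoint pieces (area 3.171, area 5.0667, area 42.892).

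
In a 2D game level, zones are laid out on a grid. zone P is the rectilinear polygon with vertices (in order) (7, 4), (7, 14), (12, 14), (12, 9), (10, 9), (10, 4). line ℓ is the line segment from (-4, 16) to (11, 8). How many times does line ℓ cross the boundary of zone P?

The segment meets the boundary at (10,8.533), (7,10.133).

2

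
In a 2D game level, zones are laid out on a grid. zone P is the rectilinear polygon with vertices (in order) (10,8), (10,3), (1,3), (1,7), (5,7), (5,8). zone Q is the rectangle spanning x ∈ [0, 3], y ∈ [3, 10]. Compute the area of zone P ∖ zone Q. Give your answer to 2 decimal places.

33.00

|zone P| = 41, |zone P∩zone Q| = 8.
|zone P ∖ zone Q| = |zone P| − |zone P∩zone Q| = 41 − 8 = 33.00.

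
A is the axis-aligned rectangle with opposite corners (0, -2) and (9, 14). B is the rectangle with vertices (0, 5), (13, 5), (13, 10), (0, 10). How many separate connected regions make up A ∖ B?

A ∖ B splits into 2 disjoint pieces (area 63, area 36).

2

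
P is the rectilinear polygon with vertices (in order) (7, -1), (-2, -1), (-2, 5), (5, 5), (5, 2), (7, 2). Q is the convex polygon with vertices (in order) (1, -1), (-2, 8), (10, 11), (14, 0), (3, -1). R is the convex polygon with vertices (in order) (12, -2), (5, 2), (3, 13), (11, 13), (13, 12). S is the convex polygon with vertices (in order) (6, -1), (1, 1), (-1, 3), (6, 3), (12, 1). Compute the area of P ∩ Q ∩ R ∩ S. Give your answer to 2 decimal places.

1.23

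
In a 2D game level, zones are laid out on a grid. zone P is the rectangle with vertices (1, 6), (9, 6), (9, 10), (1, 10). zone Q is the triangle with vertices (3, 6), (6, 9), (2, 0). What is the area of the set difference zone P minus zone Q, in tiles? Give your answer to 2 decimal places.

|zone P| = 32, |zone P∩zone Q| = 2.5.
|zone P ∖ zone Q| = |zone P| − |zone P∩zone Q| = 32 − 2.5 = 29.50.

29.50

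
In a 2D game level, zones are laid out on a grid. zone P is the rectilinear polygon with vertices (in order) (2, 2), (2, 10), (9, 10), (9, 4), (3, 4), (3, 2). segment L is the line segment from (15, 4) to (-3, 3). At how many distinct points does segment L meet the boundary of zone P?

The segment meets the boundary at (2,3.278), (3,3.333).

2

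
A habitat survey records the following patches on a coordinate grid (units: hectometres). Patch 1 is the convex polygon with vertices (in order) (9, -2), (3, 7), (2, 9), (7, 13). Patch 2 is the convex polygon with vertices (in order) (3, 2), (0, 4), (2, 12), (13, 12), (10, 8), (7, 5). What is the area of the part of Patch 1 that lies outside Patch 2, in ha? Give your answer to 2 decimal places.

|Patch 1| = 43, |Patch 1∩Patch 2| = 30.5175.
|Patch 1 ∖ Patch 2| = |Patch 1| − |Patch 1∩Patch 2| = 43 − 30.5175 = 12.48.

12.48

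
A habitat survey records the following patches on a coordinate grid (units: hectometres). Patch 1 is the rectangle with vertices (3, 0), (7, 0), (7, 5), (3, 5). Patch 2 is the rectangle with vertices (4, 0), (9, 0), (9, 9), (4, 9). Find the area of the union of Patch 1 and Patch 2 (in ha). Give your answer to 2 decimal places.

By inclusion–exclusion:
Individual areas: |Patch 1| = 20, |Patch 2| = 45.
|Patch 1∩Patch 2|: x∈[4,7], y∈[0,5] → 3·5 = 15.
|Patch 1 ∪ Patch 2| = 65 − 15 = 50.00.

50.00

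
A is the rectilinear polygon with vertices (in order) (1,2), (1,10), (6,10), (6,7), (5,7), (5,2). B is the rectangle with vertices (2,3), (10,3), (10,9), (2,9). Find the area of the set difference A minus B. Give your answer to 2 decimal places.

|A| = 35, |A∩B| = 20.
|A ∖ B| = |A| − |A∩B| = 35 − 20 = 15.00.

15.00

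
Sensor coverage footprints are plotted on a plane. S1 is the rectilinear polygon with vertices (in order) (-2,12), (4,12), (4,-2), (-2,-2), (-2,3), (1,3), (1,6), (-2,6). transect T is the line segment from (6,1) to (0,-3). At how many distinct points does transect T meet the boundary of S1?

The segment meets the boundary at (1.5,-2), (4,-0.333).

2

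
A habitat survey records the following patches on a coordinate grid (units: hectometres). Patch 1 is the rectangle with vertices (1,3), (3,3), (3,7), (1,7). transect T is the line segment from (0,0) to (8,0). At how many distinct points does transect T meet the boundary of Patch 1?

The segment lies entirely outside Patch 1 and never meets its boundary.

0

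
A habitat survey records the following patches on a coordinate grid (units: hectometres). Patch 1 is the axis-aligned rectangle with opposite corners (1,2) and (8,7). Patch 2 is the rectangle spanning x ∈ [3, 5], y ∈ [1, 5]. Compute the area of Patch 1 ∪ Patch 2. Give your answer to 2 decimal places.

37.00

By inclusion–exclusion:
Individual areas: |Patch 1| = 35, |Patch 2| = 8.
|Patch 1∩Patch 2|: x∈[3,5], y∈[2,5] → 2·3 = 6.
|Patch 1 ∪ Patch 2| = 43 − 6 = 37.00.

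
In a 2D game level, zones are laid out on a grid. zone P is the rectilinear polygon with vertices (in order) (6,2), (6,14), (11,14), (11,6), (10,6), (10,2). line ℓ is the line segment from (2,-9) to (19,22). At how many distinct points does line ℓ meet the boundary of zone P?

4

The segment meets the boundary at (11,7.412), (10.226,6), (10,5.588), (8.032,2).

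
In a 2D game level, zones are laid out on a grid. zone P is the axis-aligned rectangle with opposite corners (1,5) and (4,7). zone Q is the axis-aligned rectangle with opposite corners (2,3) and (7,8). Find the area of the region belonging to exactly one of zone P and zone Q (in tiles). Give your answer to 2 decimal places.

23.00

|zone P∩zone Q|: x∈[2,4], y∈[5,7] → 2·2 = 4.
|zone P △ zone Q| = |zone P| + |zone Q| − 2·|zone P∩zone Q| = 6 + 25 − 8 = 23.00.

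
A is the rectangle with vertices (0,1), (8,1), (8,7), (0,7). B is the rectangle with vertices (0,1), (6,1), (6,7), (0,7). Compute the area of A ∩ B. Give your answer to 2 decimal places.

36.00

|A∩B|: x∈[0,6], y∈[1,7] → 6·6 = 36.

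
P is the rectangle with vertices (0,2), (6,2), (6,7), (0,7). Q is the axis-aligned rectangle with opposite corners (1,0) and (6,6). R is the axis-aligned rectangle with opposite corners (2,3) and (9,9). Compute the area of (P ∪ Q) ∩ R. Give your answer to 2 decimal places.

The region (P ∪ Q) ∩ R is the polygon with vertices (6,7), (6,6), (6,3), (2,3), (2,7).
By the shoelace formula its area is 16.00.

16.00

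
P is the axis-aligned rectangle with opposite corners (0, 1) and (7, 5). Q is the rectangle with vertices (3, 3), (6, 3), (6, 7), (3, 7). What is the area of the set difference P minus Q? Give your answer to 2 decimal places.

|P∩Q|: x∈[3,6], y∈[3,5] → 3·2 = 6.
|P| = 28.
|P ∖ Q| = |P| − |P∩Q| = 28 − 6 = 22.00.

22.00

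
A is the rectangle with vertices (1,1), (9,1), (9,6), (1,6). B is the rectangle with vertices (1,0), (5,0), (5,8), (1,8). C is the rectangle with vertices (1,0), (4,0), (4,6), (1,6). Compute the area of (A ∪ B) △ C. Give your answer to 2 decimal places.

|A ∪ B| = 52.
|(A ∪ B) ∩ C| = 18.
|(A ∪ B) △ C| = 52 + 18 − 36 = 34.00.

34.00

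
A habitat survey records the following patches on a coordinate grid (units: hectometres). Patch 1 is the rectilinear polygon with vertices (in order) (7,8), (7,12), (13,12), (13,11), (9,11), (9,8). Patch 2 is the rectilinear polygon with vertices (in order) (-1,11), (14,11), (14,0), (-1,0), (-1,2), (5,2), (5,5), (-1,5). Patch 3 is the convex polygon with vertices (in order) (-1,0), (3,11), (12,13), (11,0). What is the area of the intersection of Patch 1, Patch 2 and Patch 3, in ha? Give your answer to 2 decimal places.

6.00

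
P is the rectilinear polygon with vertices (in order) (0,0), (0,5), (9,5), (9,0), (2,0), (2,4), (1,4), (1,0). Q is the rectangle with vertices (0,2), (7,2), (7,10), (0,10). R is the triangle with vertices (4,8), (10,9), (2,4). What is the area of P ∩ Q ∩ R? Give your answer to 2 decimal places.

The intersection is the polygon with vertices (3.6,5), (2,4), (2.5,5).
By the shoelace formula its area is 0.55.

0.55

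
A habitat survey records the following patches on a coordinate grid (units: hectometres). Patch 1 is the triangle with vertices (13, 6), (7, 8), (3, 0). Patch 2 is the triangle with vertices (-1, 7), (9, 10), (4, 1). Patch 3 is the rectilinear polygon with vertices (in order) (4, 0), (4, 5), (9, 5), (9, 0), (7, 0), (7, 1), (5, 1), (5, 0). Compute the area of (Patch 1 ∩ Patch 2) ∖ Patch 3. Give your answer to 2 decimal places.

|Patch 1 ∩ Patch 2| = 4.6562.
|(Patch 1 ∩ Patch 2) ∩ Patch 3| = 2.1944.
|(Patch 1 ∩ Patch 2) ∖ Patch 3| = 4.6562 − 2.1944 = 2.46.

2.46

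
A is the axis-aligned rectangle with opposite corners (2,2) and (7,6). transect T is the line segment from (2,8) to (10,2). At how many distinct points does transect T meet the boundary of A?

2

The segment meets the boundary at (7,4.25), (4.667,6).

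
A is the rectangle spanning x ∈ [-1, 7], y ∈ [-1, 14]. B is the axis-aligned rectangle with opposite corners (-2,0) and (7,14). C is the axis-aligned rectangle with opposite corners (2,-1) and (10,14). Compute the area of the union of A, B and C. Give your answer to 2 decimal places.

By inclusion–exclusion:
Individual areas: |A| = 120, |B| = 126, |C| = 120.
|A∩B|: x∈[-1,7], y∈[0,14] → 8·14 = 112.
|A∩C|: x∈[2,7], y∈[-1,14] → 5·15 = 75.
|B∩C|: x∈[2,7], y∈[0,14] → 5·14 = 70.
|A∩B∩C| = 70.
|A ∪ B ∪ C| = 366 − 257 + 70 = 179.00.

179.00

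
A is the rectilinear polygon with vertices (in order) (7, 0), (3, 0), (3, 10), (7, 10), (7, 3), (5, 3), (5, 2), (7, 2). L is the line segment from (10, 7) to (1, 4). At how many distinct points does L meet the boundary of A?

The segment meets the boundary at (7,6), (3,4.667).

2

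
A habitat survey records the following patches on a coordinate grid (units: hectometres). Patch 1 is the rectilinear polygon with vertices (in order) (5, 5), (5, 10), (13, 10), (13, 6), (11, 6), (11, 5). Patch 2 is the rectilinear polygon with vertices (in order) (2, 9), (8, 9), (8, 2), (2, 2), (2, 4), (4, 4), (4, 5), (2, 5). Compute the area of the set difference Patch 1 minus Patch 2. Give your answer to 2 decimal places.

|Patch 1| = 38, |Patch 1∩Patch 2| = 12.
|Patch 1 ∖ Patch 2| = |Patch 1| − |Patch 1∩Patch 2| = 38 − 12 = 26.00.

26.00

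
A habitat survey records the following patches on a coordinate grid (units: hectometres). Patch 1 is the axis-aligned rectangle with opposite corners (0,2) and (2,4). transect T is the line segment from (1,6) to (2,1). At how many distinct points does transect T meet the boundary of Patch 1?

The segment meets the boundary at (1.8,2), (1.4,4).

2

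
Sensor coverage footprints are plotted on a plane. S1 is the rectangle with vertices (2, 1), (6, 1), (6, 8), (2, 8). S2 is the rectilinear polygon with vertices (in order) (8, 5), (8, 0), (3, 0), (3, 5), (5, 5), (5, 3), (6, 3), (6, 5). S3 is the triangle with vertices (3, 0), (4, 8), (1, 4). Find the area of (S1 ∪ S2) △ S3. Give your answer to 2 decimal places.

|S1 ∪ S2| = 41.
|(S1 ∪ S2) ∩ S3| = 8.0833.
|(S1 ∪ S2) △ S3| = 41 + 10 − 16.1667 = 34.83.

34.83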